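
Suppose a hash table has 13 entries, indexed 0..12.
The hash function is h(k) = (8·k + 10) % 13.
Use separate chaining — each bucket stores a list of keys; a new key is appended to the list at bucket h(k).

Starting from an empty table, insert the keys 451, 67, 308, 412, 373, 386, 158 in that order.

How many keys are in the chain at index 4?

5

Insert 451: h=4, bucket 4 empty -> new chain.
Insert 67: h=0, bucket 0 empty -> new chain.
Insert 308: h=4, bucket 4 nonempty -> append to chain.
Insert 412: h=4, bucket 4 nonempty -> append to chain.
Insert 373: h=4, bucket 4 nonempty -> append to chain.
Insert 386: h=4, bucket 4 nonempty -> append to chain.
Insert 158: h=0, bucket 0 nonempty -> append to chain.
Final buckets:
0: 67 -> 158
1: .
2: .
3: .
4: 451 -> 308 -> 412 -> 373 -> 386
5: .
6: .
7: .
8: .
9: .
10: .
11: .
12: .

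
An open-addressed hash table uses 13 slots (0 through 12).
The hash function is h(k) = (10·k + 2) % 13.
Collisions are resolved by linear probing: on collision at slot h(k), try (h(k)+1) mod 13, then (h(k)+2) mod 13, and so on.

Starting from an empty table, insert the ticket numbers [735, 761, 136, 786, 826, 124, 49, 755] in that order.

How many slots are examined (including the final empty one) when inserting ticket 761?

2

735 hashes to 7; slot 7 is free → place at 7.
761 hashes to 7; 7 taken → place at 8.
136 hashes to 10; slot 10 is free → place at 10.
786 hashes to 10; 10 taken → place at 11.
826 hashes to 7; 7,8 taken → place at 9.
124 hashes to 7; 7,8,9,10,11 taken → place at 12.
49 hashes to 11; 11,12 taken → place at 0.
755 hashes to 12; 12,0 taken → place at 1.
Table: [49, 755, -, -, -, -, -, 735, 761, 826, 136, 786, 124]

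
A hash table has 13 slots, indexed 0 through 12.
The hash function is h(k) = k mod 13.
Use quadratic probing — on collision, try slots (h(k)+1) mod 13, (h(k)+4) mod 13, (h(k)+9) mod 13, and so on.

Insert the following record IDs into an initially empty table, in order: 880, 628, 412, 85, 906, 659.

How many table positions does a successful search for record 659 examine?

880: h=9 -> slot 9
628: h=4 -> slot 4
412: h=9, probe 9,10 -> slot 10
85: h=7 -> slot 7
906: h=9, probe 9,10,0 -> slot 0
659: h=9, probe 9,10,0,5 -> slot 5
Table: [906, _, _, _, 628, 659, _, 85, _, 880, 412, _, _]
Lookup 659: h=9, probe 9,10,0,5 → found at 5.

4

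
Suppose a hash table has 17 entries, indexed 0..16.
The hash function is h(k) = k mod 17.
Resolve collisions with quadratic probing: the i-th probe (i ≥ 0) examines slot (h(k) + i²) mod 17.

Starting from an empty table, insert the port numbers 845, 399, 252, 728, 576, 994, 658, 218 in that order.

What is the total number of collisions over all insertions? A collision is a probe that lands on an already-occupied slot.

6

845: h=12 → slot 12
399: h=8 → slot 8
252: h=14 → slot 14
728: h=14, probe 14,15 → slot 15
576: h=15, probe 15,16 → slot 16
994: h=8, probe 8,9 → slot 9
658: h=12, probe 12,13 → slot 13
218: h=14, probe 14,15,1 → slot 1
Table: [∅, 218, ∅, ∅, ∅, ∅, ∅, ∅, 399, 994, ∅, ∅, 845, 658, 252, 728, 576]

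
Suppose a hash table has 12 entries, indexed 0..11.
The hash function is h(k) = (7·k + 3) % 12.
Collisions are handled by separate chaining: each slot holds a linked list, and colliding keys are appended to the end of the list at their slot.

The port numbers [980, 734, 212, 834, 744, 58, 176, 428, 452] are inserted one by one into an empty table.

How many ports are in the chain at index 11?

5

980 -> bucket 11
734 -> bucket 5
212 -> bucket 11 (collision)
834 -> bucket 9
744 -> bucket 3
58 -> bucket 1
176 -> bucket 11 (collision)
428 -> bucket 11 (collision)
452 -> bucket 11 (collision)
Final buckets:
0: —
1: 58
2: —
3: 744
4: —
5: 734
6: —
7: —
8: —
9: 834
10: —
11: 980 -> 212 -> 176 -> 428 -> 452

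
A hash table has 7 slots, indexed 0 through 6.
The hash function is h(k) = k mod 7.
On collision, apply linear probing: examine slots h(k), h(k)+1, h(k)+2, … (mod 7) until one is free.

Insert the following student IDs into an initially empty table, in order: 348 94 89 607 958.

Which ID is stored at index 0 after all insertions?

607

Insert 348: h=5, slot 5 empty → index 5.
Insert 94: h=3, slot 3 empty → index 3.
Insert 89: h=5, slot 5 occupied → index 6.
Insert 607: h=5, slots 5,6 occupied → index 0.
Insert 958: h=6, slots 6,0 occupied → index 1.
Table: [607, 958, ∅, 94, ∅, 348, 89]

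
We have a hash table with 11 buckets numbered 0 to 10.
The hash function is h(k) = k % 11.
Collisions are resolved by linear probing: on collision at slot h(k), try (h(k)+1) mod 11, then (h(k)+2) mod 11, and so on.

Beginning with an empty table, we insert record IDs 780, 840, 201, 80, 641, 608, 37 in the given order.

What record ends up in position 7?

608

Insert 780: h=10, slot 10 empty -> index 10.
Insert 840: h=4, slot 4 empty -> index 4.
Insert 201: h=3, slot 3 empty -> index 3.
Insert 80: h=3, slots 3,4 occupied -> index 5.
Insert 641: h=3, slots 3,4,5 occupied -> index 6.
Insert 608: h=3, slots 3,4,5,6 occupied -> index 7.
Insert 37: h=4, slots 4,5,6,7 occupied -> index 8.
Table: [., ., ., 201, 840, 80, 641, 608, 37, ., 780]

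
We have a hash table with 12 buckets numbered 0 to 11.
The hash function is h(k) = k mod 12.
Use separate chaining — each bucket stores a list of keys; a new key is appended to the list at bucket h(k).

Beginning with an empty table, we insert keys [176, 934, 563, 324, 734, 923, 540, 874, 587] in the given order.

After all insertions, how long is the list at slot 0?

2

176 → bucket 8
934 → bucket 10
563 → bucket 11
324 → bucket 0
734 → bucket 2
923 → bucket 11 (collision)
540 → bucket 0 (collision)
874 → bucket 10 (collision)
587 → bucket 11 (collision)
Final buckets:
0: 324 -> 540
1: _
2: 734
3: _
4: _
5: _
6: _
7: _
8: 176
9: _
10: 934 -> 874
11: 563 -> 923 -> 587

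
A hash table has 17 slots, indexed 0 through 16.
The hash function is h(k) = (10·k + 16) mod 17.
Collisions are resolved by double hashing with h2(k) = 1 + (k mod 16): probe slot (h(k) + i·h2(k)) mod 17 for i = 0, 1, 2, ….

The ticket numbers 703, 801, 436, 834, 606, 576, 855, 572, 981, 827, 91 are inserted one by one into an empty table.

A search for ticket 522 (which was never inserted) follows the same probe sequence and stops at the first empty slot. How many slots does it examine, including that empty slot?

703 hashes to 8; slot 8 is free -> place at 8.
801 hashes to 2; slot 2 is free -> place at 2.
436 hashes to 7; slot 7 is free -> place at 7.
834 hashes to 9; slot 9 is free -> place at 9.
606 hashes to 7, h2=15; 7 taken -> place at 5.
576 hashes to 13; slot 13 is free -> place at 13.
855 hashes to 15; slot 15 is free -> place at 15.
572 hashes to 7, h2=13; 7 taken -> place at 3.
981 hashes to 0; slot 0 is free -> place at 0.
827 hashes to 7, h2=12; 7,2 taken -> place at 14.
91 hashes to 8, h2=12; 8,3,15 taken -> place at 10.
Table: [981, ∅, 801, 572, ∅, 606, ∅, 436, 703, 834, 91, ∅, ∅, 576, 827, 855, ∅]
Lookup 522: h=0, h2=11, probe 0,11 → slot 11 empty, not found.

2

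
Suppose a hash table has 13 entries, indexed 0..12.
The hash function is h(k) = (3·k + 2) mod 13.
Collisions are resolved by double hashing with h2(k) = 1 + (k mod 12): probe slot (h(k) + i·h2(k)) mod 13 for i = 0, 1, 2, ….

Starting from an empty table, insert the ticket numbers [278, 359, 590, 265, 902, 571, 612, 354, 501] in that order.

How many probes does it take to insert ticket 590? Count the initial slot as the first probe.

278: h=4 => slot 4
359: h=0 => slot 0
590: h=4, h2=3, probe 4,7 => slot 7
265: h=4, h2=2, probe 4,6 => slot 6
902: h=4, h2=3, probe 4,7,10 => slot 10
571: h=12 => slot 12
612: h=5 => slot 5
354: h=11 => slot 11
501: h=10, h2=10, probe 10,7,4,1 => slot 1
Table: [359, 501, —, —, 278, 612, 265, 590, —, —, 902, 354, 571]

2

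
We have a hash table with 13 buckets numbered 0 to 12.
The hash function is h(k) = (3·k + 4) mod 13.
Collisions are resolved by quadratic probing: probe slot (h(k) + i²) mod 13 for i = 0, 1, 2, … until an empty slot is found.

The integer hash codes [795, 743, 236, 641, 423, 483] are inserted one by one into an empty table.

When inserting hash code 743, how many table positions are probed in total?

Insert 795: h=10, slot 10 empty -> index 10.
Insert 743: h=10, slot 10 occupied -> index 11.
Insert 236: h=10, slots 10,11 occupied -> index 1.
Insert 641: h=3, slot 3 empty -> index 3.
Insert 423: h=12, slot 12 empty -> index 12.
Insert 483: h=10, slots 10,11,1 occupied -> index 6.
Table: [_, 236, _, 641, _, _, 483, _, _, _, 795, 743, 423]

2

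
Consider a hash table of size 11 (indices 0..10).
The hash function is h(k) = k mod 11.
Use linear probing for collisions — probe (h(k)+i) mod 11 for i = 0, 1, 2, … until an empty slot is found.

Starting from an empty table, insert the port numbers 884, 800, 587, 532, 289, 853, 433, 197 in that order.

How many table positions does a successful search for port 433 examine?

Insert 884: h=4, slot 4 empty => index 4.
Insert 800: h=8, slot 8 empty => index 8.
Insert 587: h=4, slot 4 occupied => index 5.
Insert 532: h=4, slots 4,5 occupied => index 6.
Insert 289: h=3, slot 3 empty => index 3.
Insert 853: h=6, slot 6 occupied => index 7.
Insert 433: h=4, slots 4,5,6,7,8 occupied => index 9.
Insert 197: h=10, slot 10 empty => index 10.
Table: [., ., ., 289, 884, 587, 532, 853, 800, 433, 197]
Lookup 433: h=4, probe 4,5,6,7,8,9 → found at 9.

6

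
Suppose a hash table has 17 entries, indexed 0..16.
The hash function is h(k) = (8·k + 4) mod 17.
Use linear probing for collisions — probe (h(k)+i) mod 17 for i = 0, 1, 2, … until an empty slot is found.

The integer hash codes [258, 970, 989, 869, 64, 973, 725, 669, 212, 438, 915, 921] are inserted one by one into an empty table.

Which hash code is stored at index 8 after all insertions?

Insert 258: h=11, slot 11 empty → index 11.
Insert 970: h=12, slot 12 empty → index 12.
Insert 989: h=11, slots 11,12 occupied → index 13.
Insert 869: h=3, slot 3 empty → index 3.
Insert 64: h=6, slot 6 empty → index 6.
Insert 973: h=2, slot 2 empty → index 2.
Insert 725: h=7, slot 7 empty → index 7.
Insert 669: h=1, slot 1 empty → index 1.
Insert 212: h=0, slot 0 empty → index 0.
Insert 438: h=6, slots 6,7 occupied → index 8.
Insert 915: h=14, slot 14 empty → index 14.
Insert 921: h=11, slots 11,12,13,14 occupied → index 15.
Table: [212, 669, 973, 869, ., ., 64, 725, 438, ., ., 258, 970, 989, 915, 921, .]

438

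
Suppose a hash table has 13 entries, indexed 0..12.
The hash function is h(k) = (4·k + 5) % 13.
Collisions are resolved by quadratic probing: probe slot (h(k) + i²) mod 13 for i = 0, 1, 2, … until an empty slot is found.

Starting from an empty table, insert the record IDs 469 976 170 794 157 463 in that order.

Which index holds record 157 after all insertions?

469: h=9 → slot 9
976: h=9, probe 9,10 → slot 10
170: h=9, probe 9,10,0 → slot 0
794: h=9, probe 9,10,0,5 → slot 5
157: h=9, probe 9,10,0,5,12 → slot 12
463: h=11 → slot 11
Table: [170, _, _, _, _, 794, _, _, _, 469, 976, 463, 157]

12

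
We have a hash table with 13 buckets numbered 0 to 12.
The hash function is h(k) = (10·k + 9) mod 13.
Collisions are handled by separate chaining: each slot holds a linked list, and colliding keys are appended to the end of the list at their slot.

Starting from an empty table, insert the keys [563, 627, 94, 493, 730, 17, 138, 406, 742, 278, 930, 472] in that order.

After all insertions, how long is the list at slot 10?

Insert 563: h=10, bucket 10 empty → new chain.
Insert 627: h=0, bucket 0 empty → new chain.
Insert 94: h=0, bucket 0 nonempty → append to chain.
Insert 493: h=12, bucket 12 empty → new chain.
Insert 730: h=3, bucket 3 empty → new chain.
Insert 17: h=10, bucket 10 nonempty → append to chain.
Insert 138: h=11, bucket 11 empty → new chain.
Insert 406: h=0, bucket 0 nonempty → append to chain.
Insert 742: h=6, bucket 6 empty → new chain.
Insert 278: h=7, bucket 7 empty → new chain.
Insert 930: h=1, bucket 1 empty → new chain.
Insert 472: h=10, bucket 10 nonempty → append to chain.
Final buckets:
0: 627 -> 94 -> 406
1: 930
2: _
3: 730
4: _
5: _
6: 742
7: 278
8: _
9: _
10: 563 -> 17 -> 472
11: 138
12: 493

3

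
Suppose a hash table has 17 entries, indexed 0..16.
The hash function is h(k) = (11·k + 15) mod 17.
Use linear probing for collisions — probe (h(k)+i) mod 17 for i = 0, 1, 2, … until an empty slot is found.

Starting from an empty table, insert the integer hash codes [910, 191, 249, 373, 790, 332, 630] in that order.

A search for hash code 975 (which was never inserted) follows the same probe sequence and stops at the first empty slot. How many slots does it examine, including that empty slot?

2

910 hashes to 12; slot 12 is free → place at 12.
191 hashes to 8; slot 8 is free → place at 8.
249 hashes to 0; slot 0 is free → place at 0.
373 hashes to 4; slot 4 is free → place at 4.
790 hashes to 1; slot 1 is free → place at 1.
332 hashes to 12; 12 taken → place at 13.
630 hashes to 9; slot 9 is free → place at 9.
Table: [249, 790, ∅, ∅, 373, ∅, ∅, ∅, 191, 630, ∅, ∅, 910, 332, ∅, ∅, ∅]
Lookup 975: h=13, probe 13,14 → slot 14 empty, not found.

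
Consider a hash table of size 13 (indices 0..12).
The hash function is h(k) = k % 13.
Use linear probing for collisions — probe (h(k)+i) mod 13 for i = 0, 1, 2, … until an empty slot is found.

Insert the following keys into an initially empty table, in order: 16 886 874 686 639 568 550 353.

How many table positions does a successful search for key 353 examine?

16 hashes to 3; slot 3 is free -> place at 3.
886 hashes to 2; slot 2 is free -> place at 2.
874 hashes to 3; 3 taken -> place at 4.
686 hashes to 10; slot 10 is free -> place at 10.
639 hashes to 2; 2,3,4 taken -> place at 5.
568 hashes to 9; slot 9 is free -> place at 9.
550 hashes to 4; 4,5 taken -> place at 6.
353 hashes to 2; 2,3,4,5,6 taken -> place at 7.
Table: [—, —, 886, 16, 874, 639, 550, 353, —, 568, 686, —, —]
Lookup 353: h=2, probe 2,3,4,5,6,7 → found at 7.

6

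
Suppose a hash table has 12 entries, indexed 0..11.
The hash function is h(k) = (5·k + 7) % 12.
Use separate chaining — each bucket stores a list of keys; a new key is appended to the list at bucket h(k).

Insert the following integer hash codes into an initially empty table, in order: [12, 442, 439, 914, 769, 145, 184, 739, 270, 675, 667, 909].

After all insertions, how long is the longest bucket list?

3

Insert 12: h=7, bucket 7 empty -> new chain.
Insert 442: h=9, bucket 9 empty -> new chain.
Insert 439: h=6, bucket 6 empty -> new chain.
Insert 914: h=5, bucket 5 empty -> new chain.
Insert 769: h=0, bucket 0 empty -> new chain.
Insert 145: h=0, bucket 0 nonempty -> append to chain.
Insert 184: h=3, bucket 3 empty -> new chain.
Insert 739: h=6, bucket 6 nonempty -> append to chain.
Insert 270: h=1, bucket 1 empty -> new chain.
Insert 675: h=10, bucket 10 empty -> new chain.
Insert 667: h=6, bucket 6 nonempty -> append to chain.
Insert 909: h=4, bucket 4 empty -> new chain.
Final buckets:
0: 769 -> 145
1: 270
2: .
3: 184
4: 909
5: 914
6: 439 -> 739 -> 667
7: 12
8: .
9: 442
10: 675
11: .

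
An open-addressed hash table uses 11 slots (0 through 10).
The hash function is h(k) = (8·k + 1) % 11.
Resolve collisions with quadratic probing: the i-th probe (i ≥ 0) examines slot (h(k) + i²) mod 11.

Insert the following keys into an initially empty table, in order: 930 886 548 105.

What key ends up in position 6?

886

Insert 930: h=5, slot 5 empty → index 5.
Insert 886: h=5, slot 5 occupied → index 6.
Insert 548: h=7, slot 7 empty → index 7.
Insert 105: h=5, slots 5,6 occupied → index 9.
Table: [∅, ∅, ∅, ∅, ∅, 930, 886, 548, ∅, 105, ∅]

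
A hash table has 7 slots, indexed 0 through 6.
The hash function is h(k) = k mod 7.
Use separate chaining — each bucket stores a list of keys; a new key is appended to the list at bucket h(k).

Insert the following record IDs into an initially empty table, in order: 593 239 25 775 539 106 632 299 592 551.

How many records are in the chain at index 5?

4

Insert 593: h=5, bucket 5 empty -> new chain.
Insert 239: h=1, bucket 1 empty -> new chain.
Insert 25: h=4, bucket 4 empty -> new chain.
Insert 775: h=5, bucket 5 nonempty -> append to chain.
Insert 539: h=0, bucket 0 empty -> new chain.
Insert 106: h=1, bucket 1 nonempty -> append to chain.
Insert 632: h=2, bucket 2 empty -> new chain.
Insert 299: h=5, bucket 5 nonempty -> append to chain.
Insert 592: h=4, bucket 4 nonempty -> append to chain.
Insert 551: h=5, bucket 5 nonempty -> append to chain.
Final buckets:
0: 539
1: 239 -> 106
2: 632
3: _
4: 25 -> 592
5: 593 -> 775 -> 299 -> 551
6: _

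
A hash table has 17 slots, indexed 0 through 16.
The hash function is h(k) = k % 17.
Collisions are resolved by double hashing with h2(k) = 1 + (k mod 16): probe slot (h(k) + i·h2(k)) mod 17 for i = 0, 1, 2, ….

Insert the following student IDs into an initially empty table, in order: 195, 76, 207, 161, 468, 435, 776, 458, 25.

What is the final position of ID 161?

10

Insert 195: h=8, slot 8 empty => index 8.
Insert 76: h=8, h2=13, slot 8 occupied => index 4.
Insert 207: h=3, slot 3 empty => index 3.
Insert 161: h=8, h2=2, slot 8 occupied => index 10.
Insert 468: h=9, slot 9 empty => index 9.
Insert 435: h=10, h2=4, slot 10 occupied => index 14.
Insert 776: h=11, slot 11 empty => index 11.
Insert 458: h=16, slot 16 empty => index 16.
Insert 25: h=8, h2=10, slot 8 occupied => index 1.
Table: [-, 25, -, 207, 76, -, -, -, 195, 468, 161, 776, -, -, 435, -, 458]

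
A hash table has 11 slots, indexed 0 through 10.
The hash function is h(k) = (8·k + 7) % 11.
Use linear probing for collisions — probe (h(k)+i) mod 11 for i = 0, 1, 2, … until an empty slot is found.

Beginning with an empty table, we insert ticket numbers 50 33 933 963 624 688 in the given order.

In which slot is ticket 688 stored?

3

Insert 50: h=0, slot 0 empty => index 0.
Insert 33: h=7, slot 7 empty => index 7.
Insert 933: h=2, slot 2 empty => index 2.
Insert 963: h=0, slot 0 occupied => index 1.
Insert 624: h=5, slot 5 empty => index 5.
Insert 688: h=0, slots 0,1,2 occupied => index 3.
Table: [50, 963, 933, 688, _, 624, _, 33, _, _, _]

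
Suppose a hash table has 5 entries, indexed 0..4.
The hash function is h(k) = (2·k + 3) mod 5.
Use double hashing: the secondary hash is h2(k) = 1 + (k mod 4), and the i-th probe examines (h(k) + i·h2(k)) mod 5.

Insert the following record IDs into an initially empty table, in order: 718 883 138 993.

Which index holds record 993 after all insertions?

718: h=4 => slot 4
883: h=4, h2=4, probe 4,3 => slot 3
138: h=4, h2=3, probe 4,2 => slot 2
993: h=4, h2=2, probe 4,1 => slot 1
Table: [-, 993, 138, 883, 718]

1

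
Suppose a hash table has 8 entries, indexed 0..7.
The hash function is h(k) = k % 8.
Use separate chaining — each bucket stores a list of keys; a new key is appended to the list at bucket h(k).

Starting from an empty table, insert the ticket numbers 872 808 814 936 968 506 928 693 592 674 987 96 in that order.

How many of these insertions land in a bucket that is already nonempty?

872 -> bucket 0
808 -> bucket 0 (collision)
814 -> bucket 6
936 -> bucket 0 (collision)
968 -> bucket 0 (collision)
506 -> bucket 2
928 -> bucket 0 (collision)
693 -> bucket 5
592 -> bucket 0 (collision)
674 -> bucket 2 (collision)
987 -> bucket 3
96 -> bucket 0 (collision)
Final buckets:
0: 872 -> 808 -> 936 -> 968 -> 928 -> 592 -> 96
1: .
2: 506 -> 674
3: 987
4: .
5: 693
6: 814
7: .

7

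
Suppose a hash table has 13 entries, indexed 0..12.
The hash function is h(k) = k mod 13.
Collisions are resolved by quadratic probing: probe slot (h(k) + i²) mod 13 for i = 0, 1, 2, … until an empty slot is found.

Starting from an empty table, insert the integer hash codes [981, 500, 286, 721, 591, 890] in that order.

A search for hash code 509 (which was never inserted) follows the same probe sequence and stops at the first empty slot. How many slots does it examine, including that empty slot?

Insert 981: h=6, slot 6 empty => index 6.
Insert 500: h=6, slot 6 occupied => index 7.
Insert 286: h=0, slot 0 empty => index 0.
Insert 721: h=6, slots 6,7 occupied => index 10.
Insert 591: h=6, slots 6,7,10 occupied => index 2.
Insert 890: h=6, slots 6,7,10,2 occupied => index 9.
Table: [286, ., 591, ., ., ., 981, 500, ., 890, 721, ., .]
Lookup 509: h=2, probe 2,3 → slot 3 empty, not found.

2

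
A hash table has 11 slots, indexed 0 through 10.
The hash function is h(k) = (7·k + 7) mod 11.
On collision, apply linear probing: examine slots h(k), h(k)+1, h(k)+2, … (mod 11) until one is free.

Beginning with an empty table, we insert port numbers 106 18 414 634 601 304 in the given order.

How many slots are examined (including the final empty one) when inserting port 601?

106 hashes to 1; slot 1 is free -> place at 1.
18 hashes to 1; 1 taken -> place at 2.
414 hashes to 1; 1,2 taken -> place at 3.
634 hashes to 1; 1,2,3 taken -> place at 4.
601 hashes to 1; 1,2,3,4 taken -> place at 5.
304 hashes to 1; 1,2,3,4,5 taken -> place at 6.
Table: [., 106, 18, 414, 634, 601, 304, ., ., ., .]

5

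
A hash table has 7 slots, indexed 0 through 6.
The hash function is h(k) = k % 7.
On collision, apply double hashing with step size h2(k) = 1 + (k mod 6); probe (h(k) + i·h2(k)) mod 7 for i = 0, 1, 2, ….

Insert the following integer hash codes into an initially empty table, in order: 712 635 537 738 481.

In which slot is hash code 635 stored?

712: h=5 => slot 5
635: h=5, h2=6, probe 5,4 => slot 4
537: h=5, h2=4, probe 5,2 => slot 2
738: h=3 => slot 3
481: h=5, h2=2, probe 5,0 => slot 0
Table: [481, ∅, 537, 738, 635, 712, ∅]

4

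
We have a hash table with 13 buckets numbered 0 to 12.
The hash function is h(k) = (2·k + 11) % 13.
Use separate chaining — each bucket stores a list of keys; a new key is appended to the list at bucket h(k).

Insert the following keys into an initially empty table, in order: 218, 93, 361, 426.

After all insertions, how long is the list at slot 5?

Insert 218: h=5, bucket 5 empty -> new chain.
Insert 93: h=2, bucket 2 empty -> new chain.
Insert 361: h=5, bucket 5 nonempty -> append to chain.
Insert 426: h=5, bucket 5 nonempty -> append to chain.
Final buckets:
0: _
1: _
2: 93
3: _
4: _
5: 218 -> 361 -> 426
6: _
7: _
8: _
9: _
10: _
11: _
12: _

3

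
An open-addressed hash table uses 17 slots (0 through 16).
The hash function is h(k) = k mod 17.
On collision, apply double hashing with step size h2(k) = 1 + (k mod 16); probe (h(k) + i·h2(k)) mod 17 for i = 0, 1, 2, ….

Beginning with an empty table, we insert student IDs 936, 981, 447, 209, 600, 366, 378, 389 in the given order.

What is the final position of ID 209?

936: h=1 → slot 1
981: h=12 → slot 12
447: h=5 → slot 5
209: h=5, h2=2, probe 5,7 → slot 7
600: h=5, h2=9, probe 5,14 → slot 14
366: h=9 → slot 9
378: h=4 → slot 4
389: h=15 → slot 15
Table: [_, 936, _, _, 378, 447, _, 209, _, 366, _, _, 981, _, 600, 389, _]

7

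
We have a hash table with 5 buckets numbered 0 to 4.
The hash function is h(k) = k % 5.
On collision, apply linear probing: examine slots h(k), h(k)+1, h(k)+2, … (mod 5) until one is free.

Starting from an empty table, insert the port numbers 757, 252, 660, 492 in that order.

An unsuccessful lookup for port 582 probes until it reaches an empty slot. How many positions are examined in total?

5

757: h=2 => slot 2
252: h=2, probe 2,3 => slot 3
660: h=0 => slot 0
492: h=2, probe 2,3,4 => slot 4
Table: [660, _, 757, 252, 492]
Lookup 582: h=2, probe 2,3,4,0,1 → slot 1 empty, not found.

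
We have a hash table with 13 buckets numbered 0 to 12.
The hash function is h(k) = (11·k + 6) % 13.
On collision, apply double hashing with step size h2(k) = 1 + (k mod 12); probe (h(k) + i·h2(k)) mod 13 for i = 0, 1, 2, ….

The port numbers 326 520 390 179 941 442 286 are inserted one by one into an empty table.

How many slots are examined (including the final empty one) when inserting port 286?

5

326 hashes to 4; slot 4 is free => place at 4.
520 hashes to 6; slot 6 is free => place at 6.
390 hashes to 6, h2=7; 6 taken => place at 0.
179 hashes to 12; slot 12 is free => place at 12.
941 hashes to 9; slot 9 is free => place at 9.
442 hashes to 6, h2=11; 6,4 taken => place at 2.
286 hashes to 6, h2=11; 6,4,2,0 taken => place at 11.
Table: [390, —, 442, —, 326, —, 520, —, —, 941, —, 286, 179]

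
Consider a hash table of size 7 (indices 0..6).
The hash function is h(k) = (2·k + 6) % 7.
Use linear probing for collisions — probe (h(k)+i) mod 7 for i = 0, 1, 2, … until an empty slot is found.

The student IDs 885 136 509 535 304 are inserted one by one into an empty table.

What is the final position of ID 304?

885: h=5 => slot 5
136: h=5, probe 5,6 => slot 6
509: h=2 => slot 2
535: h=5, probe 5,6,0 => slot 0
304: h=5, probe 5,6,0,1 => slot 1
Table: [535, 304, 509, ., ., 885, 136]

1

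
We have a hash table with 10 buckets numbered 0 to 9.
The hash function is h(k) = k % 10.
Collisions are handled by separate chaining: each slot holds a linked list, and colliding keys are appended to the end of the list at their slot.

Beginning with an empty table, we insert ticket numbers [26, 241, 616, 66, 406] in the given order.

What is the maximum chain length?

26 -> bucket 6
241 -> bucket 1
616 -> bucket 6 (collision)
66 -> bucket 6 (collision)
406 -> bucket 6 (collision)
Final buckets:
0: _
1: 241
2: _
3: _
4: _
5: _
6: 26 -> 616 -> 66 -> 406
7: _
8: _
9: _

4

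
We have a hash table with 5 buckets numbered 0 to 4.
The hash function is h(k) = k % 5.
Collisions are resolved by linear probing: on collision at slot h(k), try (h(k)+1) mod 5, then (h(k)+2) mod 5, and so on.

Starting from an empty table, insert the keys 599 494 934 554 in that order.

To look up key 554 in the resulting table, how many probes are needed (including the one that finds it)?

4

599 hashes to 4; slot 4 is free => place at 4.
494 hashes to 4; 4 taken => place at 0.
934 hashes to 4; 4,0 taken => place at 1.
554 hashes to 4; 4,0,1 taken => place at 2.
Table: [494, 934, 554, ∅, 599]
Lookup 554: h=4, probe 4,0,1,2 → found at 2.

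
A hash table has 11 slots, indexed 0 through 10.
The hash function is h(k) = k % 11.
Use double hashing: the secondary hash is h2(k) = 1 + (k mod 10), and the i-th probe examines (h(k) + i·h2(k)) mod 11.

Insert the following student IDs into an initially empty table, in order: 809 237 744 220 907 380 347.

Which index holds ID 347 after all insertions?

809 hashes to 6; slot 6 is free => place at 6.
237 hashes to 6, h2=8; 6 taken => place at 3.
744 hashes to 7; slot 7 is free => place at 7.
220 hashes to 0; slot 0 is free => place at 0.
907 hashes to 5; slot 5 is free => place at 5.
380 hashes to 6, h2=1; 6,7 taken => place at 8.
347 hashes to 6, h2=8; 6,3,0,8,5 taken => place at 2.
Table: [220, ∅, 347, 237, ∅, 907, 809, 744, 380, ∅, ∅]

2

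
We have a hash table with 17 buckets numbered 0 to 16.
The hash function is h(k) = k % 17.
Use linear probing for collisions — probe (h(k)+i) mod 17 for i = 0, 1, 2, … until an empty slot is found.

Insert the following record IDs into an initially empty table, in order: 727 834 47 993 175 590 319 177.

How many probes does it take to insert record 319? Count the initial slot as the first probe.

3

Insert 727: h=13, slot 13 empty => index 13.
Insert 834: h=1, slot 1 empty => index 1.
Insert 47: h=13, slot 13 occupied => index 14.
Insert 993: h=7, slot 7 empty => index 7.
Insert 175: h=5, slot 5 empty => index 5.
Insert 590: h=12, slot 12 empty => index 12.
Insert 319: h=13, slots 13,14 occupied => index 15.
Insert 177: h=7, slot 7 occupied => index 8.
Table: [., 834, ., ., ., 175, ., 993, 177, ., ., ., 590, 727, 47, 319, .]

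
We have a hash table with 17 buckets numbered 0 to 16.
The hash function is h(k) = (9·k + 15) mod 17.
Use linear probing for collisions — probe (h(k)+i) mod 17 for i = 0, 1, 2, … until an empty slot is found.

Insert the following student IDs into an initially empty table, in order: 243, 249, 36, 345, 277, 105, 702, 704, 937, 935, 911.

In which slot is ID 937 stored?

0

243: h=9 → slot 9
249: h=12 → slot 12
36: h=16 → slot 16
345: h=9, probe 9,10 → slot 10
277: h=9, probe 9,10,11 → slot 11
105: h=8 → slot 8
702: h=9, probe 9,10,11,12,13 → slot 13
704: h=10, probe 10,11,12,13,14 → slot 14
937: h=16, probe 16,0 → slot 0
935: h=15 → slot 15
911: h=3 → slot 3
Table: [937, —, —, 911, —, —, —, —, 105, 243, 345, 277, 249, 702, 704, 935, 36]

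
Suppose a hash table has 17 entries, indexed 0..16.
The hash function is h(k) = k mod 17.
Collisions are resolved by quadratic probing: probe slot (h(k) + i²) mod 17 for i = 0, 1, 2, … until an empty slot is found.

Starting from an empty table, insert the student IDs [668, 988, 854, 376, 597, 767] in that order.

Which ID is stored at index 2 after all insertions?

668: h=5 → slot 5
988: h=2 → slot 2
854: h=4 → slot 4
376: h=2, probe 2,3 → slot 3
597: h=2, probe 2,3,6 → slot 6
767: h=2, probe 2,3,6,11 → slot 11
Table: [—, —, 988, 376, 854, 668, 597, —, —, —, —, 767, —, —, —, —, —]

988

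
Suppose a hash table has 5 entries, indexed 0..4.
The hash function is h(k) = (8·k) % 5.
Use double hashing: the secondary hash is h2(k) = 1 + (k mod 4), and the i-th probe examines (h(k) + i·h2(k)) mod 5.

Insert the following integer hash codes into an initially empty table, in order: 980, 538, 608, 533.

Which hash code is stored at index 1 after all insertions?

980 hashes to 0; slot 0 is free → place at 0.
538 hashes to 4; slot 4 is free → place at 4.
608 hashes to 4, h2=1; 4,0 taken → place at 1.
533 hashes to 4, h2=2; 4,1 taken → place at 3.
Table: [980, 608, —, 533, 538]

608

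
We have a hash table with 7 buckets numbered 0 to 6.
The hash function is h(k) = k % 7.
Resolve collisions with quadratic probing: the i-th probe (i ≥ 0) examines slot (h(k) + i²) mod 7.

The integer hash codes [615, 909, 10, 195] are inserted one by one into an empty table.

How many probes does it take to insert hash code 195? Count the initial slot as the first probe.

4

615: h=6 => slot 6
909: h=6, probe 6,0 => slot 0
10: h=3 => slot 3
195: h=6, probe 6,0,3,1 => slot 1
Table: [909, 195, _, 10, _, _, 615]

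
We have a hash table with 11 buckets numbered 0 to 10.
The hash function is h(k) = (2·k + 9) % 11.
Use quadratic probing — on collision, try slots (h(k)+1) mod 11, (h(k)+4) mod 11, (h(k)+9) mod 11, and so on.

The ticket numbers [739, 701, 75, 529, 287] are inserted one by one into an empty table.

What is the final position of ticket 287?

739: h=2 -> slot 2
701: h=3 -> slot 3
75: h=5 -> slot 5
529: h=0 -> slot 0
287: h=0, probe 0,1 -> slot 1
Table: [529, 287, 739, 701, ., 75, ., ., ., ., .]

1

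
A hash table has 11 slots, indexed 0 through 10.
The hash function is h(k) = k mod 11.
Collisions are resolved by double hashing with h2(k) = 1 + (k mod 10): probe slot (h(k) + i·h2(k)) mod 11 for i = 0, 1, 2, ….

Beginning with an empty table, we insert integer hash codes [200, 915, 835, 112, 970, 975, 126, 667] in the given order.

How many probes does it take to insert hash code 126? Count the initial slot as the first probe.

2

200: h=2 -> slot 2
915: h=2, h2=6, probe 2,8 -> slot 8
835: h=10 -> slot 10
112: h=2, h2=3, probe 2,5 -> slot 5
970: h=2, h2=1, probe 2,3 -> slot 3
975: h=7 -> slot 7
126: h=5, h2=7, probe 5,1 -> slot 1
667: h=7, h2=8, probe 7,4 -> slot 4
Table: [_, 126, 200, 970, 667, 112, _, 975, 915, _, 835]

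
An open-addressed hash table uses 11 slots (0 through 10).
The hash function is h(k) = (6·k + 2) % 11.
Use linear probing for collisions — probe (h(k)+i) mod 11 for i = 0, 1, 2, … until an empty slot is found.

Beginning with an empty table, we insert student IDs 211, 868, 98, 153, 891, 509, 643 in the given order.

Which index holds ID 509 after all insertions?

Insert 211: h=3, slot 3 empty -> index 3.
Insert 868: h=7, slot 7 empty -> index 7.
Insert 98: h=7, slot 7 occupied -> index 8.
Insert 153: h=7, slots 7,8 occupied -> index 9.
Insert 891: h=2, slot 2 empty -> index 2.
Insert 509: h=9, slot 9 occupied -> index 10.
Insert 643: h=10, slot 10 occupied -> index 0.
Table: [643, _, 891, 211, _, _, _, 868, 98, 153, 509]

10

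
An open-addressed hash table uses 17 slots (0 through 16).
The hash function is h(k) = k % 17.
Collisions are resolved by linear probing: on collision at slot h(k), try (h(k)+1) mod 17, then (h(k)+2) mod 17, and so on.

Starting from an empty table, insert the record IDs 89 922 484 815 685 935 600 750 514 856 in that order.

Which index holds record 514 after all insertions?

Insert 89: h=4, slot 4 empty => index 4.
Insert 922: h=4, slot 4 occupied => index 5.
Insert 484: h=8, slot 8 empty => index 8.
Insert 815: h=16, slot 16 empty => index 16.
Insert 685: h=5, slot 5 occupied => index 6.
Insert 935: h=0, slot 0 empty => index 0.
Insert 600: h=5, slots 5,6 occupied => index 7.
Insert 750: h=2, slot 2 empty => index 2.
Insert 514: h=4, slots 4,5,6,7,8 occupied => index 9.
Insert 856: h=6, slots 6,7,8,9 occupied => index 10.
Table: [935, -, 750, -, 89, 922, 685, 600, 484, 514, 856, -, -, -, -, -, 815]

9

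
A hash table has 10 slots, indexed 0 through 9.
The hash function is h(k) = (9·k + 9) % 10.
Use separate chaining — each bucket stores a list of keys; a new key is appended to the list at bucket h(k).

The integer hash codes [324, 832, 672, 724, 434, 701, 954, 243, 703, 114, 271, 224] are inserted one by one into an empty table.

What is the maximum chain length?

324 -> bucket 5
832 -> bucket 7
672 -> bucket 7 (collision)
724 -> bucket 5 (collision)
434 -> bucket 5 (collision)
701 -> bucket 8
954 -> bucket 5 (collision)
243 -> bucket 6
703 -> bucket 6 (collision)
114 -> bucket 5 (collision)
271 -> bucket 8 (collision)
224 -> bucket 5 (collision)
Final buckets:
0: ∅
1: ∅
2: ∅
3: ∅
4: ∅
5: 324 -> 724 -> 434 -> 954 -> 114 -> 224
6: 243 -> 703
7: 832 -> 672
8: 701 -> 271
9: ∅

6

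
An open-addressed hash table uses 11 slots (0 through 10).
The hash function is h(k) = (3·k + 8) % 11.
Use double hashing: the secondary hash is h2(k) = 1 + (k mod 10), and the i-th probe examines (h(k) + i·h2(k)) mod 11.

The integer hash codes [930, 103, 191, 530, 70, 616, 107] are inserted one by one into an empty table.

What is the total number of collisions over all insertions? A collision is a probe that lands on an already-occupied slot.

930: h=4 => slot 4
103: h=9 => slot 9
191: h=9, h2=2, probe 9,0 => slot 0
530: h=3 => slot 3
70: h=9, h2=1, probe 9,10 => slot 10
616: h=8 => slot 8
107: h=10, h2=8, probe 10,7 => slot 7
Table: [191, -, -, 530, 930, -, -, 107, 616, 103, 70]

3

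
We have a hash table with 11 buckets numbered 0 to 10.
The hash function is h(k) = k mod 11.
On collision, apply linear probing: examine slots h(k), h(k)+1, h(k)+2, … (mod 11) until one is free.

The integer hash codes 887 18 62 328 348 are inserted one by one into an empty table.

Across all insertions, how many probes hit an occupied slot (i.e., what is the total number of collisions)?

8

Insert 887: h=7, slot 7 empty -> index 7.
Insert 18: h=7, slot 7 occupied -> index 8.
Insert 62: h=7, slots 7,8 occupied -> index 9.
Insert 328: h=9, slot 9 occupied -> index 10.
Insert 348: h=7, slots 7,8,9,10 occupied -> index 0.
Table: [348, ., ., ., ., ., ., 887, 18, 62, 328]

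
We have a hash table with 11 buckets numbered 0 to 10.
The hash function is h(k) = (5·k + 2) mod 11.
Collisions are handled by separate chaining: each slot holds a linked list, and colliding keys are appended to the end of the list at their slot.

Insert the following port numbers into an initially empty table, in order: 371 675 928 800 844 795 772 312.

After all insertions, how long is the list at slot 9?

3

Insert 371: h=9, bucket 9 empty → new chain.
Insert 675: h=0, bucket 0 empty → new chain.
Insert 928: h=0, bucket 0 nonempty → append to chain.
Insert 800: h=9, bucket 9 nonempty → append to chain.
Insert 844: h=9, bucket 9 nonempty → append to chain.
Insert 795: h=6, bucket 6 empty → new chain.
Insert 772: h=1, bucket 1 empty → new chain.
Insert 312: h=0, bucket 0 nonempty → append to chain.
Final buckets:
0: 675 -> 928 -> 312
1: 772
2: —
3: —
4: —
5: —
6: 795
7: —
8: —
9: 371 -> 800 -> 844
10: —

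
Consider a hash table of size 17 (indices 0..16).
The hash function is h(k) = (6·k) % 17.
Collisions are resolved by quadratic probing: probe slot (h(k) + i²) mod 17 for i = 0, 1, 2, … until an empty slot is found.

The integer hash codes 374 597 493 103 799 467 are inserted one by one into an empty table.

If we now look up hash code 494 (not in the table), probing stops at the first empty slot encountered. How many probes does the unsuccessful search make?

374 hashes to 0; slot 0 is free → place at 0.
597 hashes to 12; slot 12 is free → place at 12.
493 hashes to 0; 0 taken → place at 1.
103 hashes to 6; slot 6 is free → place at 6.
799 hashes to 0; 0,1 taken → place at 4.
467 hashes to 14; slot 14 is free → place at 14.
Table: [374, 493, ., ., 799, ., 103, ., ., ., ., ., 597, ., 467, ., .]
Lookup 494: h=6, probe 6,7 → slot 7 empty, not found.

2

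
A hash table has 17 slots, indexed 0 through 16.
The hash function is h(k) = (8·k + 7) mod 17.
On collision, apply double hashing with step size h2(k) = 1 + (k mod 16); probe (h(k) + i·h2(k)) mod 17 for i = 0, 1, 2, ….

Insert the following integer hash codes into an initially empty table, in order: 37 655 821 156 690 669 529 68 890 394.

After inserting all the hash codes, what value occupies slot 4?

669

Insert 37: h=14, slot 14 empty → index 14.
Insert 655: h=11, slot 11 empty → index 11.
Insert 821: h=13, slot 13 empty → index 13.
Insert 156: h=14, h2=13, slot 14 occupied → index 10.
Insert 690: h=2, slot 2 empty → index 2.
Insert 669: h=4, slot 4 empty → index 4.
Insert 529: h=6, slot 6 empty → index 6.
Insert 68: h=7, slot 7 empty → index 7.
Insert 890: h=4, h2=11, slot 4 occupied → index 15.
Insert 394: h=14, h2=11, slot 14 occupied → index 8.
Table: [_, _, 690, _, 669, _, 529, 68, 394, _, 156, 655, _, 821, 37, 890, _]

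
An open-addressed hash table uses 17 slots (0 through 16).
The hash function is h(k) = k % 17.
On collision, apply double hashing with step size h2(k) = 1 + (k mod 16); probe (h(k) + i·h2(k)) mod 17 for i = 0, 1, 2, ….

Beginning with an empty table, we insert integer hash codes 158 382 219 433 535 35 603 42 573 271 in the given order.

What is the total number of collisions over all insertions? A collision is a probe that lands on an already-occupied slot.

Insert 158: h=5, slot 5 empty => index 5.
Insert 382: h=8, slot 8 empty => index 8.
Insert 219: h=15, slot 15 empty => index 15.
Insert 433: h=8, h2=2, slot 8 occupied => index 10.
Insert 535: h=8, h2=8, slot 8 occupied => index 16.
Insert 35: h=1, slot 1 empty => index 1.
Insert 603: h=8, h2=12, slot 8 occupied => index 3.
Insert 42: h=8, h2=11, slot 8 occupied => index 2.
Insert 573: h=12, slot 12 empty => index 12.
Insert 271: h=16, h2=16, slots 16,15 occupied => index 14.
Table: [—, 35, 42, 603, —, 158, —, —, 382, —, 433, —, 573, —, 271, 219, 535]

6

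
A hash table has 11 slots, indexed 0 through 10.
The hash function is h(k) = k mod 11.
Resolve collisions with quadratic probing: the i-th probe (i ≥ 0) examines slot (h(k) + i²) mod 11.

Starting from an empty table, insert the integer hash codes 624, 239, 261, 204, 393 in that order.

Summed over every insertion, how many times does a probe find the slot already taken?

7

Insert 624: h=8, slot 8 empty → index 8.
Insert 239: h=8, slot 8 occupied → index 9.
Insert 261: h=8, slots 8,9 occupied → index 1.
Insert 204: h=6, slot 6 empty → index 6.
Insert 393: h=8, slots 8,9,1,6 occupied → index 2.
Table: [., 261, 393, ., ., ., 204, ., 624, 239, .]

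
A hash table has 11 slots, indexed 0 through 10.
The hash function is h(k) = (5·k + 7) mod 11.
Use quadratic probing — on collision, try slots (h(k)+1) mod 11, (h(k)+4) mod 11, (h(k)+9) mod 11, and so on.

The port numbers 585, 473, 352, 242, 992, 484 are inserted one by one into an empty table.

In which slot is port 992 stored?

585: h=6 => slot 6
473: h=7 => slot 7
352: h=7, probe 7,8 => slot 8
242: h=7, probe 7,8,0 => slot 0
992: h=6, probe 6,7,10 => slot 10
484: h=7, probe 7,8,0,5 => slot 5
Table: [242, —, —, —, —, 484, 585, 473, 352, —, 992]

10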